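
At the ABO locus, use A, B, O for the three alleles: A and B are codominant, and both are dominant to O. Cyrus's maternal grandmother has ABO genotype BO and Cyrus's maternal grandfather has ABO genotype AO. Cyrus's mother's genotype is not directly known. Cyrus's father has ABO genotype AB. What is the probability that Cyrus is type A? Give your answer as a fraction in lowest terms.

Cyrus's mother's ABO genotype from BO × AO: 1/4 AB, 1/4 AO, 1/4 BO, 1/4 OO.
Crossing each possibility with the father AB and summing P(type A): 1/4·1/4 + 1/4·1/2 + 1/4·1/4 + 1/4·1/2 = 3/8.

3/8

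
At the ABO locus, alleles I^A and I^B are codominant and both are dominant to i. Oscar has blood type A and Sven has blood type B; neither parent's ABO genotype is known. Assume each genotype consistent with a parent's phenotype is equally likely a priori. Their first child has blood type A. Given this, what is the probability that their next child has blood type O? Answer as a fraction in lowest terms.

1/12

Possible genotypes: Oscar ∈ {I^A I^A, I^A i}; Sven ∈ {I^B I^B, I^B i}.
Weight each parental genotype pair by prior × P(type-A child):
  I^A I^A × I^B i: posterior weight 2/3; P(next child type O) = 0.
  I^A i × I^B i: posterior weight 1/3; P(next child type O) = 1/4.
Weighted sum = 1/12.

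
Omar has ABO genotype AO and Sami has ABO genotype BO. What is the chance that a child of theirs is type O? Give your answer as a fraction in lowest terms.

ABO cross AO × BO → offspring phenotypes: 1/4 O, 1/4 A, 1/4 B, 1/4 AB.
So P(type O) = 1/4.

1/4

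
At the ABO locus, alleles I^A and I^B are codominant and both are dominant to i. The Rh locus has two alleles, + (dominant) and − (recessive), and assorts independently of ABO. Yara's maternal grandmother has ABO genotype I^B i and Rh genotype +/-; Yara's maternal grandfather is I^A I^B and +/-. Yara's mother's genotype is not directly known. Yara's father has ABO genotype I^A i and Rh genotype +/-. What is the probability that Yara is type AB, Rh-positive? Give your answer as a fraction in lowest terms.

3/16

Yara's mother's ABO genotype from I^B i × I^A I^B: 1/4 I^A I^B, 1/4 I^A i, 1/4 I^B I^B, 1/4 I^B i.
Crossing each possibility with the father I^A i and summing P(type AB): 1/4·1/4 + 1/4·0 + 1/4·1/2 + 1/4·1/4 = 1/4.
Similarly for Rh via the mother's Rh distribution: P(Rh+) = 3/4.
Independent loci: 1/4 × 3/4 = 3/16.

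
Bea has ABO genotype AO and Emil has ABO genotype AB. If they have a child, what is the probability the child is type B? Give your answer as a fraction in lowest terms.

ABO cross AO × AB → offspring phenotypes: 1/2 A, 1/4 B, 1/4 AB.
So P(type B) = 1/4.

1/4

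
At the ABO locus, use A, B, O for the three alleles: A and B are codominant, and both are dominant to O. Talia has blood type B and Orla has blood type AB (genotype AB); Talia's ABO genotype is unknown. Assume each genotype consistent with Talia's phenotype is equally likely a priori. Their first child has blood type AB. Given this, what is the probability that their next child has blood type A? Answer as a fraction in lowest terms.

Possible genotypes: Talia ∈ {BB, BO}; Orla ∈ {AB}.
Weight each parental genotype pair by prior × P(type-AB child):
  BB × AB: posterior weight 2/3; P(next child type A) = 0.
  BO × AB: posterior weight 1/3; P(next child type A) = 1/4.
Weighted sum = 1/12.

1/12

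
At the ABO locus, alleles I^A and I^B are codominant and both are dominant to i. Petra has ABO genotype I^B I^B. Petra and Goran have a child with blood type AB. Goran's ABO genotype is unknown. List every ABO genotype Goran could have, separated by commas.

I^A I^A, I^A I^B, I^A i

For each candidate genotype of Goran, check whether crossing it with I^B I^B can produce every observed child phenotype.
  I^A I^A → possible child types {AB} ✓
  I^A I^B → possible child types {B, AB} ✓
  I^A i → possible child types {B, AB} ✓
  I^B I^B → possible child types {B} ✗
  I^B i → possible child types {B} ✗
  i i → possible child types {B} ✗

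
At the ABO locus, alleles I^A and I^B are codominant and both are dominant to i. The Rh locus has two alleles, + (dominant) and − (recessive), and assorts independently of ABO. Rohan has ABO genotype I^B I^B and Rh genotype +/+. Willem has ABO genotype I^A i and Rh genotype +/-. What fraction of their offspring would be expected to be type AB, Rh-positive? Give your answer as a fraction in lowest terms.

1/2

ABO cross I^B I^B × I^A i → offspring phenotypes: 1/2 B, 1/2 AB.
Rh cross +/+ × +/- → 1 Rh+.
Independent loci: P(type AB, Rh-positive) = 1/2 × 1 = 1/2.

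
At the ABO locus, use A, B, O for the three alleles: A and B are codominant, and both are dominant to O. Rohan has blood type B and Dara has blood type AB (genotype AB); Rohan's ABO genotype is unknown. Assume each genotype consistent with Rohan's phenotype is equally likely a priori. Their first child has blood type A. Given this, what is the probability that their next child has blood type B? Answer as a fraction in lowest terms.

1/2

Possible genotypes: Rohan ∈ {BB, BO}; Dara ∈ {AB}.
Weight each parental genotype pair by prior × P(type-A child):
  BO × AB: posterior weight 1; P(next child type B) = 1/2.
Weighted sum = 1/2.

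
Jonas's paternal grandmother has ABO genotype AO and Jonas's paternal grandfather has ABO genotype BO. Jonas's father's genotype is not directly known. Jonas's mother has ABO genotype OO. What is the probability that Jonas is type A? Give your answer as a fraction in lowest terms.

1/4

Jonas's father's ABO genotype from AO × BO: 1/4 AB, 1/4 AO, 1/4 BO, 1/4 OO.
Crossing each possibility with the mother OO and summing P(type A): 1/4·1/2 + 1/4·1/2 + 1/4·0 + 1/4·0 = 1/4.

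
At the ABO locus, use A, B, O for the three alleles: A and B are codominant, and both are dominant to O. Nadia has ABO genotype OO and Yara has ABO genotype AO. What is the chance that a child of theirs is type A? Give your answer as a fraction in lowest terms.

ABO cross OO × AO → offspring phenotypes: 1/2 O, 1/2 A.
So P(type A) = 1/2.

1/2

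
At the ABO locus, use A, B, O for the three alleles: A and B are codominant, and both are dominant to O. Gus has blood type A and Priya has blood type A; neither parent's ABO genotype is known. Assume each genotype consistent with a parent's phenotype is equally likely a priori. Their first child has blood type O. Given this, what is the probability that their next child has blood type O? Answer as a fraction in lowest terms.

Possible genotypes: Gus ∈ {AA, AO}; Priya ∈ {AA, AO}.
Weight each parental genotype pair by prior × P(type-O child):
  AO × AO: posterior weight 1; P(next child type O) = 1/4.
Weighted sum = 1/4.

1/4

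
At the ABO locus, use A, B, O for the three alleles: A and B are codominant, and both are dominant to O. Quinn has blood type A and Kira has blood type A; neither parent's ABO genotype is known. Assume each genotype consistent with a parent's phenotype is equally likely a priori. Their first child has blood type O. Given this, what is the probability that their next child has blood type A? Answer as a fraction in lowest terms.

Possible genotypes: Quinn ∈ {AA, AO}; Kira ∈ {AA, AO}.
Weight each parental genotype pair by prior × P(type-O child):
  AO × AO: posterior weight 1; P(next child type A) = 3/4.
Weighted sum = 3/4.

3/4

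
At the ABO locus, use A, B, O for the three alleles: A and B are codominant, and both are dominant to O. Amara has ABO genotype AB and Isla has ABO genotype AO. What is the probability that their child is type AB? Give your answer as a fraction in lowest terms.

1/4

ABO cross AB × AO → offspring phenotypes: 1/2 A, 1/4 B, 1/4 AB.
So P(type AB) = 1/4.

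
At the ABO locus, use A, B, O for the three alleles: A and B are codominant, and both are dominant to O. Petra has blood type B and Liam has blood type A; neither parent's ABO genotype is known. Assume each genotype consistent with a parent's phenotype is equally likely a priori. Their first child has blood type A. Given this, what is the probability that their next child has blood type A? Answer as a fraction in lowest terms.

Possible genotypes: Petra ∈ {BB, BO}; Liam ∈ {AA, AO}.
Weight each parental genotype pair by prior × P(type-A child):
  BO × AA: posterior weight 2/3; P(next child type A) = 1/2.
  BO × AO: posterior weight 1/3; P(next child type A) = 1/4.
Weighted sum = 5/12.

5/12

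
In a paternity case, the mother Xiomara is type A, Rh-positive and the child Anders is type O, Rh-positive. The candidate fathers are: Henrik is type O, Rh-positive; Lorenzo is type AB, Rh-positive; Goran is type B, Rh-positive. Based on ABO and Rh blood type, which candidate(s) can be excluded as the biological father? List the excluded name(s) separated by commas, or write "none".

Lorenzo

A candidate is excluded only if no genotype consistent with his phenotype could produce a type O, Rh-positive child with a type A, Rh-positive mother.
Lorenzo (type AB, Rh+): no genotype consistent with that phenotype can produce a type-O Rh+ child with a type-A mother.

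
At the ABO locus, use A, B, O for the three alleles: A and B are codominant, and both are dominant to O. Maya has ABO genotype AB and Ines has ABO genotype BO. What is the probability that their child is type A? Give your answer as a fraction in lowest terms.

1/4

ABO cross AB × BO → offspring phenotypes: 1/4 A, 1/2 B, 1/4 AB.
So P(type A) = 1/4.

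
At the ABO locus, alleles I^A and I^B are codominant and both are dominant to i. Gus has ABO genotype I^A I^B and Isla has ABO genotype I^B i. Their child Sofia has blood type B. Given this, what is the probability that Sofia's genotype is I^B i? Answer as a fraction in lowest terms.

Cross I^A I^B × I^B i → 1/4 I^A I^B, 1/4 I^A i, 1/4 I^B I^B, 1/4 I^B i.
Type-B genotypes among offspring: I^B I^B (1/4), I^B i (1/4); total 1/2.
P(I^B i | type B) = (1/4) / (1/2) = 1/2.

1/2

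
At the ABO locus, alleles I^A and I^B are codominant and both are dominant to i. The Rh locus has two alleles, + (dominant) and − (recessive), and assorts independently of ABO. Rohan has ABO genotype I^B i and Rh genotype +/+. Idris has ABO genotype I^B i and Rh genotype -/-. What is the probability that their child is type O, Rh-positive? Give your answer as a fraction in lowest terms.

ABO cross I^B i × I^B i → offspring phenotypes: 1/4 O, 3/4 B.
Rh cross +/+ × -/- → 1 Rh+.
Independent loci: P(type O, Rh-positive) = 1/4 × 1 = 1/4.

1/4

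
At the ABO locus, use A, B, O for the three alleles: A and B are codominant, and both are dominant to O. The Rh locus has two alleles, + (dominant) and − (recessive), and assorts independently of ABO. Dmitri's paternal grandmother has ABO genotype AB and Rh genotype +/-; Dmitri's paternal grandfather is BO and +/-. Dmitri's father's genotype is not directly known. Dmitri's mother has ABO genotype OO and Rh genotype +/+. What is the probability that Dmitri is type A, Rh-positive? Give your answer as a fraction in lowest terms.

1/4

Dmitri's father's ABO genotype from AB × BO: 1/4 AB, 1/4 AO, 1/4 BB, 1/4 BO.
Crossing each possibility with the mother OO and summing P(type A): 1/4·1/2 + 1/4·1/2 + 1/4·0 + 1/4·0 = 1/4.
Similarly for Rh via the father's Rh distribution: P(Rh+) = 1.
Independent loci: 1/4 × 1 = 1/4.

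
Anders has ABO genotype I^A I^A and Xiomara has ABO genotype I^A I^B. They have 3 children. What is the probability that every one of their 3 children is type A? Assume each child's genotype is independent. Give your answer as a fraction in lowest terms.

1/8

ABO cross I^A I^A × I^A I^B → 1/2 A, 1/2 AB.
So P(type A) = 1/2 per child.
All 3 independent: (1/2)^3 = 1/8.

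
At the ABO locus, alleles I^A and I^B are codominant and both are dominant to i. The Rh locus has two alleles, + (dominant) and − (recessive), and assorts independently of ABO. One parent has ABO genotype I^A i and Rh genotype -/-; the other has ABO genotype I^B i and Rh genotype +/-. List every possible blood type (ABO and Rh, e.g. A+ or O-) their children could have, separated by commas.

Gametes from I^A i × I^B i give offspring ABO genotypes I^A I^B, I^A i, I^B i, i i, i.e. phenotypes O, A, B, AB.
Rh cross -/- × +/- → phenotypes Rh+, Rh-.
Combining independently: O+, O-, A+, A-, B+, B-, AB+, AB-.

O+, O-, A+, A-, B+, B-, AB+, AB-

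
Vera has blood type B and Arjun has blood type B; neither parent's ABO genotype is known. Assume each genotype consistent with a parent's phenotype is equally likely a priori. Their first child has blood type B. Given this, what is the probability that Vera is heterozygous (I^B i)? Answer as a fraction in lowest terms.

Possible genotypes: Vera ∈ {I^B I^B, I^B i}; Arjun ∈ {I^B I^B, I^B i}.
Weight each parental genotype pair by prior × P(type-B child):
  I^B I^B × I^B I^B: posterior weight 4/15.
  I^B I^B × I^B i: posterior weight 4/15.
  I^B i × I^B I^B: posterior weight 4/15.
  I^B i × I^B i: posterior weight 1/5.
Sum the posterior weight over pairs where Vera is I^B i: 7/15.

7/15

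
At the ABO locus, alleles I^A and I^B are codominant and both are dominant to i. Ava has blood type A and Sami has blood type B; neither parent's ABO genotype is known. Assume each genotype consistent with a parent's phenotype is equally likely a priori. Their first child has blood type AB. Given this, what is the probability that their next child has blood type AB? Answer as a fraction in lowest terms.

25/36

Possible genotypes: Ava ∈ {I^A I^A, I^A i}; Sami ∈ {I^B I^B, I^B i}.
Weight each parental genotype pair by prior × P(type-AB child):
  I^A I^A × I^B I^B: posterior weight 4/9; P(next child type AB) = 1.
  I^A I^A × I^B i: posterior weight 2/9; P(next child type AB) = 1/2.
  I^A i × I^B I^B: posterior weight 2/9; P(next child type AB) = 1/2.
  I^A i × I^B i: posterior weight 1/9; P(next child type AB) = 1/4.
Weighted sum = 25/36.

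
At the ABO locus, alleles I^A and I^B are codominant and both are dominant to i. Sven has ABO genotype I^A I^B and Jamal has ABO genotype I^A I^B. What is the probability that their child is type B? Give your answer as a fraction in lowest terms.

ABO cross I^A I^B × I^A I^B → offspring phenotypes: 1/4 A, 1/4 B, 1/2 AB.
So P(type B) = 1/4.

1/4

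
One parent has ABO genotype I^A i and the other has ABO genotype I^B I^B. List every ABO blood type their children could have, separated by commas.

B, AB

Gametes from I^A i × I^B I^B give offspring ABO genotypes I^A I^B, I^B i, i.e. phenotypes B, AB.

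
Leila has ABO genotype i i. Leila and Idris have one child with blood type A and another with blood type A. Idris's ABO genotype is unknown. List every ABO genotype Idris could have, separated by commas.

I^A I^A, I^A I^B, I^A i

For each candidate genotype of Idris, check whether crossing it with i i can produce every observed child phenotype.
  I^A I^A → possible child types {A} ✓
  I^A I^B → possible child types {A, B} ✓
  I^A i → possible child types {O, A} ✓
  I^B I^B → possible child types {B} ✗
  I^B i → possible child types {O, B} ✗
  i i → possible child types {O} ✗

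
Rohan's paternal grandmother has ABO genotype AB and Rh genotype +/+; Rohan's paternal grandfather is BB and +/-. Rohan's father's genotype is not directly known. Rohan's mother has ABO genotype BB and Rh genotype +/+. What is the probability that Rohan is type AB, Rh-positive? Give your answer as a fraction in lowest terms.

1/4

Rohan's father's ABO genotype from AB × BB: 1/2 AB, 1/2 BB.
Crossing each possibility with the mother BB and summing P(type AB): 1/2·1/2 + 1/2·0 = 1/4.
Similarly for Rh via the father's Rh distribution: P(Rh+) = 1.
Independent loci: 1/4 × 1 = 1/4.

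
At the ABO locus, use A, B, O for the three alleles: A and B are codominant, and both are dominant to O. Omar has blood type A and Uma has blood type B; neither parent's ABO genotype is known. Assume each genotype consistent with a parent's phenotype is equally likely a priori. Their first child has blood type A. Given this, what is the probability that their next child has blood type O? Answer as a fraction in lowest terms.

1/12

Possible genotypes: Omar ∈ {AA, AO}; Uma ∈ {BB, BO}.
Weight each parental genotype pair by prior × P(type-A child):
  AA × BO: posterior weight 2/3; P(next child type O) = 0.
  AO × BO: posterior weight 1/3; P(next child type O) = 1/4.
Weighted sum = 1/12.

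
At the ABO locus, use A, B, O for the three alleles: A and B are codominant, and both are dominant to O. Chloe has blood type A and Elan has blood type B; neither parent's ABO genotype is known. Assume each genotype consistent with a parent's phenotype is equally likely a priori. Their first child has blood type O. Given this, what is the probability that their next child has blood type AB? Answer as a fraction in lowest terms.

1/4

Possible genotypes: Chloe ∈ {AA, AO}; Elan ∈ {BB, BO}.
Weight each parental genotype pair by prior × P(type-O child):
  AO × BO: posterior weight 1; P(next child type AB) = 1/4.
Weighted sum = 1/4.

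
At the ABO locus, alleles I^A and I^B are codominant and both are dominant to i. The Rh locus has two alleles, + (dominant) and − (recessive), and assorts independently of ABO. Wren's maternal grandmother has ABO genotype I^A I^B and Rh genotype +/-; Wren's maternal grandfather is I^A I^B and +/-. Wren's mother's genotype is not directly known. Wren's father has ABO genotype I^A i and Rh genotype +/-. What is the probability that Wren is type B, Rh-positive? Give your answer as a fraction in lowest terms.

3/16

Wren's mother's ABO genotype from I^A I^B × I^A I^B: 1/4 I^A I^A, 1/2 I^A I^B, 1/4 I^B I^B.
Crossing each possibility with the father I^A i and summing P(type B): 1/4·0 + 1/2·1/4 + 1/4·1/2 = 1/4.
Similarly for Rh via the mother's Rh distribution: P(Rh+) = 3/4.
Independent loci: 1/4 × 3/4 = 3/16.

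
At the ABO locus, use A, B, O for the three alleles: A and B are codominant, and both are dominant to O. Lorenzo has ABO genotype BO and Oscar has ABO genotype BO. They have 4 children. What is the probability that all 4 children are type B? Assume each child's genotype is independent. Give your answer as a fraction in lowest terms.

ABO cross BO × BO → 1/4 O, 3/4 B.
So P(type B) = 3/4 per child.
All 4 independent: (3/4)^4 = 81/256.

81/256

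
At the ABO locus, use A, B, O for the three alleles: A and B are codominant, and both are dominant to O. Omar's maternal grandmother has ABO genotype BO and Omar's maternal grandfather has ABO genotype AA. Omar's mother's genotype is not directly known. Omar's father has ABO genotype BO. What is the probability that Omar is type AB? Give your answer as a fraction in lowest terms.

1/4

Omar's mother's ABO genotype from BO × AA: 1/2 AB, 1/2 AO.
Crossing each possibility with the father BO and summing P(type AB): 1/2·1/4 + 1/2·1/4 = 1/4.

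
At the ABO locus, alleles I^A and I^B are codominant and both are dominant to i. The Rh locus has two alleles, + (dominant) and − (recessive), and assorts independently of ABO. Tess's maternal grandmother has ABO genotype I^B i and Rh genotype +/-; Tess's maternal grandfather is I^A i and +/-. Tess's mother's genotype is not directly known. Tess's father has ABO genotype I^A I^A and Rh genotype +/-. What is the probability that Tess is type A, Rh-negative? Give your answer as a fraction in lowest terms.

3/16

Tess's mother's ABO genotype from I^B i × I^A i: 1/4 I^A I^B, 1/4 I^A i, 1/4 I^B i, 1/4 i i.
Crossing each possibility with the father I^A I^A and summing P(type A): 1/4·1/2 + 1/4·1 + 1/4·1/2 + 1/4·1 = 3/4.
Similarly for Rh via the mother's Rh distribution: P(Rh-) = 1/4.
Independent loci: 3/4 × 1/4 = 3/16.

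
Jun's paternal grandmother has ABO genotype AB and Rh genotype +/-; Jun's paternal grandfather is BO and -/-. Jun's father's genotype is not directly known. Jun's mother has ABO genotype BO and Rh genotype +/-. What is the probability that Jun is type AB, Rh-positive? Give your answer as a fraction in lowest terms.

Jun's father's ABO genotype from AB × BO: 1/4 AB, 1/4 AO, 1/4 BB, 1/4 BO.
Crossing each possibility with the mother BO and summing P(type AB): 1/4·1/4 + 1/4·1/4 + 1/4·0 + 1/4·0 = 1/8.
Similarly for Rh via the father's Rh distribution: P(Rh+) = 5/8.
Independent loci: 1/8 × 5/8 = 5/64.

5/64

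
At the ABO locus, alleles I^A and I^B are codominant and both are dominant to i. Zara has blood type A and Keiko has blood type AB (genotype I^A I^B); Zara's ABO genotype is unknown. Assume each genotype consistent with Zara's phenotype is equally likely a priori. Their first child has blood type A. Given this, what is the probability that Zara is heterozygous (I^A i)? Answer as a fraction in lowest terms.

Possible genotypes: Zara ∈ {I^A I^A, I^A i}; Keiko ∈ {I^A I^B}.
Weight each parental genotype pair by prior × P(type-A child):
  I^A I^A × I^A I^B: posterior weight 1/2.
  I^A i × I^A I^B: posterior weight 1/2.
Sum the posterior weight over pairs where Zara is I^A i: 1/2.

1/2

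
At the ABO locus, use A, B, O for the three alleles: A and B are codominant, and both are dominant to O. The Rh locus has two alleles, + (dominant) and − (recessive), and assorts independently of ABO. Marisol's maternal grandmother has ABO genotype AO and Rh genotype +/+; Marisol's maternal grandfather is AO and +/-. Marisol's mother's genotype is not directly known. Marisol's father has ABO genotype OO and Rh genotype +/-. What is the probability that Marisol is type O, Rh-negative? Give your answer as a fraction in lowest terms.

Marisol's mother's ABO genotype from AO × AO: 1/4 AA, 1/2 AO, 1/4 OO.
Crossing each possibility with the father OO and summing P(type O): 1/4·0 + 1/2·1/2 + 1/4·1 = 1/2.
Similarly for Rh via the mother's Rh distribution: P(Rh-) = 1/8.
Independent loci: 1/2 × 1/8 = 1/16.

1/16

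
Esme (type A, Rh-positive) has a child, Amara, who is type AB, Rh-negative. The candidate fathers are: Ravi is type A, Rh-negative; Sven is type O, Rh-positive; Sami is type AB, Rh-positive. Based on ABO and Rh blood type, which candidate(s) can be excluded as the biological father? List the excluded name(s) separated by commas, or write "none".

Ravi, Sven

A candidate is excluded only if no genotype consistent with his phenotype could produce a type AB, Rh-negative child with a type A, Rh-positive mother.
Ravi (type A, Rh-): no genotype consistent with that phenotype can produce a type-AB Rh- child with a type-A mother.
Sven (type O, Rh+): no genotype consistent with that phenotype can produce a type-AB Rh- child with a type-A mother.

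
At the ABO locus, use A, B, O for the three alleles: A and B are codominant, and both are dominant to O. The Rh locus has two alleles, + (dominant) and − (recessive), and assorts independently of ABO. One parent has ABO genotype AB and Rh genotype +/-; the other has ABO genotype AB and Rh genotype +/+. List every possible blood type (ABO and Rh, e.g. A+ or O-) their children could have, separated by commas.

A+, B+, AB+

Gametes from AB × AB give offspring ABO genotypes AA, AB, BB, i.e. phenotypes A, B, AB.
Rh cross +/- × +/+ → phenotypes Rh+.
Combining independently: A+, B+, AB+.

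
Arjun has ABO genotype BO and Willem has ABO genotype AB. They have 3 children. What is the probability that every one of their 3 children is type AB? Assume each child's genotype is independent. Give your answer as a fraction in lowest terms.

ABO cross BO × AB → 1/4 A, 1/2 B, 1/4 AB.
So P(type AB) = 1/4 per child.
All 3 independent: (1/4)^3 = 1/64.

1/64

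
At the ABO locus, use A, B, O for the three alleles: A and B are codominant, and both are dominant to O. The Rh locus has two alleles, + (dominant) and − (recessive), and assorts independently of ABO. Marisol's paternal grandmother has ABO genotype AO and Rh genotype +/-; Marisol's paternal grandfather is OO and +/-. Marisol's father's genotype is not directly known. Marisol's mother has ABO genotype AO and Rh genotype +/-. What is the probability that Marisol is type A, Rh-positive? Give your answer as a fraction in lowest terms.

Marisol's father's ABO genotype from AO × OO: 1/2 AO, 1/2 OO.
Crossing each possibility with the mother AO and summing P(type A): 1/2·3/4 + 1/2·1/2 = 5/8.
Similarly for Rh via the father's Rh distribution: P(Rh+) = 3/4.
Independent loci: 5/8 × 3/4 = 15/32.

15/32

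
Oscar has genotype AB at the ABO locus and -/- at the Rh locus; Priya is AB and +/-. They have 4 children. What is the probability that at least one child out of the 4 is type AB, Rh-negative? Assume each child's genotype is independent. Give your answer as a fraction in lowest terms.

ABO cross AB × AB → 1/4 A, 1/4 B, 1/2 AB.
Rh cross -/- × +/- → 1/2 Rh+, 1/2 Rh-; so P(type AB, Rh-negative) = 1/2 × 1/2 = 1/4 per child.
P(none) = (3/4)^4 = 81/256; P(at least one) = 1 − 81/256 = 175/256.

175/256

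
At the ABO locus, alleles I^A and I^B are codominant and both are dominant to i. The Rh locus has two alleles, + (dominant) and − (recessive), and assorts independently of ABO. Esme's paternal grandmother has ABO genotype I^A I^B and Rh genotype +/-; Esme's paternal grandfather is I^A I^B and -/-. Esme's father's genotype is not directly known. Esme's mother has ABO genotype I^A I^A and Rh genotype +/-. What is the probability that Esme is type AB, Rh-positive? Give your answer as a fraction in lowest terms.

5/16

Esme's father's ABO genotype from I^A I^B × I^A I^B: 1/4 I^A I^A, 1/2 I^A I^B, 1/4 I^B I^B.
Crossing each possibility with the mother I^A I^A and summing P(type AB): 1/4·0 + 1/2·1/2 + 1/4·1 = 1/2.
Similarly for Rh via the father's Rh distribution: P(Rh+) = 5/8.
Independent loci: 1/2 × 5/8 = 5/16.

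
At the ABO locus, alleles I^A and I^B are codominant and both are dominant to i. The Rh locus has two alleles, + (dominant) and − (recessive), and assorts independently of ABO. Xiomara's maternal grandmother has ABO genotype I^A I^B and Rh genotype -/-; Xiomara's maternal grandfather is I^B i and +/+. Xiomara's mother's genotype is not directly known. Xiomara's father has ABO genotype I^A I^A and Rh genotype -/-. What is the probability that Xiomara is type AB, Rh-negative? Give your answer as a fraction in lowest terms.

1/4

Xiomara's mother's ABO genotype from I^A I^B × I^B i: 1/4 I^A I^B, 1/4 I^A i, 1/4 I^B I^B, 1/4 I^B i.
Crossing each possibility with the father I^A I^A and summing P(type AB): 1/4·1/2 + 1/4·0 + 1/4·1 + 1/4·1/2 = 1/2.
Similarly for Rh via the mother's Rh distribution: P(Rh-) = 1/2.
Independent loci: 1/2 × 1/2 = 1/4.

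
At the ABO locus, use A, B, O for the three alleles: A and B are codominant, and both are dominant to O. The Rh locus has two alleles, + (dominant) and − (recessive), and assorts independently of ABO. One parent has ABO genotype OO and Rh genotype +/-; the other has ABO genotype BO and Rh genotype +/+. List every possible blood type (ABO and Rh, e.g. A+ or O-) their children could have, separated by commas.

O+, B+

Gametes from OO × BO give offspring ABO genotypes BO, OO, i.e. phenotypes O, B.
Rh cross +/- × +/+ → phenotypes Rh+.
Combining independently: O+, B+.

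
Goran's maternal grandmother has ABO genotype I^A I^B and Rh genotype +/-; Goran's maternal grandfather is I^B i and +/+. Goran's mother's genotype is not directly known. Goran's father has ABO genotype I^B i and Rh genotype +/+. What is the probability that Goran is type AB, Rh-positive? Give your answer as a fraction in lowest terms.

Goran's mother's ABO genotype from I^A I^B × I^B i: 1/4 I^A I^B, 1/4 I^A i, 1/4 I^B I^B, 1/4 I^B i.
Crossing each possibility with the father I^B i and summing P(type AB): 1/4·1/4 + 1/4·1/4 + 1/4·0 + 1/4·0 = 1/8.
Similarly for Rh via the mother's Rh distribution: P(Rh+) = 1.
Independent loci: 1/8 × 1 = 1/8.

1/8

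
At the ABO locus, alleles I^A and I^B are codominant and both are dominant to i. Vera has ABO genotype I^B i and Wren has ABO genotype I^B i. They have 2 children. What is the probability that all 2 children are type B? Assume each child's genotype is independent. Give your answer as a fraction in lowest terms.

9/16

ABO cross I^B i × I^B i → 1/4 O, 3/4 B.
So P(type B) = 3/4 per child.
All 2 independent: (3/4)^2 = 9/16.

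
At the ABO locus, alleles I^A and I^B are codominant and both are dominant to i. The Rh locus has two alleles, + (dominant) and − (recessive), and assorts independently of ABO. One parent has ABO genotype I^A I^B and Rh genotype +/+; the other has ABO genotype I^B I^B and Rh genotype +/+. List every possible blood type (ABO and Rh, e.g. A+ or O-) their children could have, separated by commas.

Gametes from I^A I^B × I^B I^B give offspring ABO genotypes I^A I^B, I^B I^B, i.e. phenotypes B, AB.
Rh cross +/+ × +/+ → phenotypes Rh+.
Combining independently: B+, AB+.

B+, AB+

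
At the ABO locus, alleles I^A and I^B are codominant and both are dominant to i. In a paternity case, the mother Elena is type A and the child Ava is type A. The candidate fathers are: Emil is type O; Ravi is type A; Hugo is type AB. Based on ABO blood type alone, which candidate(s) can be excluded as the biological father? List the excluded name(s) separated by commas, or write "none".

none

A candidate is excluded only if no genotype consistent with his phenotype could produce a type A child with a type A mother.
Every candidate has at least one consistent genotype combination, so none can be excluded.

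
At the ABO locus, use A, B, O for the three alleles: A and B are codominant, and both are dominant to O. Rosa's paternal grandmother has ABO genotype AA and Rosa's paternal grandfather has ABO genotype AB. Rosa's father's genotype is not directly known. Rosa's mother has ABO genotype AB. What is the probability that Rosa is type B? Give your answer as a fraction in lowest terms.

1/8

Rosa's father's ABO genotype from AA × AB: 1/2 AA, 1/2 AB.
Crossing each possibility with the mother AB and summing P(type B): 1/2·0 + 1/2·1/4 = 1/8.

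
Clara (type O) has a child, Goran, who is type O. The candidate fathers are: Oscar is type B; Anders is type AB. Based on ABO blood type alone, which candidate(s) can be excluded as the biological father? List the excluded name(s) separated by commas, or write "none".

A candidate is excluded only if no genotype consistent with his phenotype could produce a type O child with a type O mother.
Anders (type AB): no genotype consistent with that phenotype can produce a type-O child with a type-O mother.

Anders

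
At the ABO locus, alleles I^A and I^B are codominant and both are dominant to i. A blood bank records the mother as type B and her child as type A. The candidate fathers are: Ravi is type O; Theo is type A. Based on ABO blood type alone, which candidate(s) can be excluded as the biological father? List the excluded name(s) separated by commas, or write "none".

Ravi

A candidate is excluded only if no genotype consistent with his phenotype could produce a type A child with a type B mother.
Ravi (type O): no genotype consistent with that phenotype can produce a type-A child with a type-B mother.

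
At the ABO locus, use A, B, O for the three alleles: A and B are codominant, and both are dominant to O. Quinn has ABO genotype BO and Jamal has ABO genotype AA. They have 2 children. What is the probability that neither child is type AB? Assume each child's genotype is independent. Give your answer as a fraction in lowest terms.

ABO cross BO × AA → 1/2 A, 1/2 AB.
So P(type AB) = 1/2 per child.
P(not type AB) = 1/2 for one child; (1/2)^2 = 1/4.

1/4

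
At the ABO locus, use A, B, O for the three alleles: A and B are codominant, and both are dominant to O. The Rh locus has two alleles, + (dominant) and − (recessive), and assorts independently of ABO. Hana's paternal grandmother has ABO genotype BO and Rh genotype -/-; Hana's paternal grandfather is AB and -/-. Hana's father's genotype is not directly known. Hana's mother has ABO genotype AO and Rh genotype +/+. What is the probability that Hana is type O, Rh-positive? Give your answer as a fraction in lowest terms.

1/8

Hana's father's ABO genotype from BO × AB: 1/4 AB, 1/4 AO, 1/4 BB, 1/4 BO.
Crossing each possibility with the mother AO and summing P(type O): 1/4·0 + 1/4·1/4 + 1/4·0 + 1/4·1/4 = 1/8.
Similarly for Rh via the father's Rh distribution: P(Rh+) = 1.
Independent loci: 1/8 × 1 = 1/8.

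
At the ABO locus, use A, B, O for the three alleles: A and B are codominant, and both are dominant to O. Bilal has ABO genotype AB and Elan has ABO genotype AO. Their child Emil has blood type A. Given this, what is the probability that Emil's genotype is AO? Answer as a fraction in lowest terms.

Cross AB × AO → 1/4 AA, 1/4 AB, 1/4 AO, 1/4 BO.
Type-A genotypes among offspring: AA (1/4), AO (1/4); total 1/2.
P(AO | type A) = (1/4) / (1/2) = 1/2.

1/2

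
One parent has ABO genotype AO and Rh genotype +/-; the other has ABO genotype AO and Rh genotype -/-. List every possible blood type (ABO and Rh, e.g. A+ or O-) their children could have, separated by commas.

O+, O-, A+, A-

Gametes from AO × AO give offspring ABO genotypes AA, AO, OO, i.e. phenotypes O, A.
Rh cross +/- × -/- → phenotypes Rh+, Rh-.
Combining independently: O+, O-, A+, A-.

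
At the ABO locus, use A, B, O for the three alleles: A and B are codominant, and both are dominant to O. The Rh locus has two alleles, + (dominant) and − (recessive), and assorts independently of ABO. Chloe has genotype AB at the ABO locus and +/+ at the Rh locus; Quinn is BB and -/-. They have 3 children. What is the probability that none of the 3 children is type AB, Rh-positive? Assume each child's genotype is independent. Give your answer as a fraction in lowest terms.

1/8

ABO cross AB × BB → 1/2 B, 1/2 AB.
Rh cross +/+ × -/- → 1 Rh+; so P(type AB, Rh-positive) = 1/2 × 1 = 1/2 per child.
P(not type AB, Rh-positive) = 1/2 for one child; (1/2)^3 = 1/8.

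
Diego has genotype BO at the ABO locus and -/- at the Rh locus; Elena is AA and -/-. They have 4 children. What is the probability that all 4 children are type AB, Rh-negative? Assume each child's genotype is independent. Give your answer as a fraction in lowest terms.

ABO cross BO × AA → 1/2 A, 1/2 AB.
Rh cross -/- × -/- → 1 Rh-; so P(type AB, Rh-negative) = 1/2 × 1 = 1/2 per child.
All 4 independent: (1/2)^4 = 1/16.

1/16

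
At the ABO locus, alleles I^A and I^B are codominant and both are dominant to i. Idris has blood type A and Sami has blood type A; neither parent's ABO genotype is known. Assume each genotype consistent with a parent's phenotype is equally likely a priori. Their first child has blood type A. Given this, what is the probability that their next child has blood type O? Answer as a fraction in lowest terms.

1/20

Possible genotypes: Idris ∈ {I^A I^A, I^A i}; Sami ∈ {I^A I^A, I^A i}.
Weight each parental genotype pair by prior × P(type-A child):
  I^A I^A × I^A I^A: posterior weight 4/15; P(next child type O) = 0.
  I^A I^A × I^A i: posterior weight 4/15; P(next child type O) = 0.
  I^A i × I^A I^A: posterior weight 4/15; P(next child type O) = 0.
  I^A i × I^A i: posterior weight 1/5; P(next child type O) = 1/4.
Weighted sum = 1/20.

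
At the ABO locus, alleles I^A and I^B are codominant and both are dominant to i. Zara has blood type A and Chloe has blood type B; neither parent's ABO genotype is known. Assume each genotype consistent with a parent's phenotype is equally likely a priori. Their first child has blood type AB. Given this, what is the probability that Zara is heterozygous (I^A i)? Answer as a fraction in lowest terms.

1/3

Possible genotypes: Zara ∈ {I^A I^A, I^A i}; Chloe ∈ {I^B I^B, I^B i}.
Weight each parental genotype pair by prior × P(type-AB child):
  I^A I^A × I^B I^B: posterior weight 4/9.
  I^A I^A × I^B i: posterior weight 2/9.
  I^A i × I^B I^B: posterior weight 2/9.
  I^A i × I^B i: posterior weight 1/9.
Sum the posterior weight over pairs where Zara is I^A i: 1/3.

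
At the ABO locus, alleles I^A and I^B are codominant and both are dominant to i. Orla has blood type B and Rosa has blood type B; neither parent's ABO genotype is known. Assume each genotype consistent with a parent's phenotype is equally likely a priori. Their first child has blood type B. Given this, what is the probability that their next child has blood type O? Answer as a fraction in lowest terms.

1/20

Possible genotypes: Orla ∈ {I^B I^B, I^B i}; Rosa ∈ {I^B I^B, I^B i}.
Weight each parental genotype pair by prior × P(type-B child):
  I^B I^B × I^B I^B: posterior weight 4/15; P(next child type O) = 0.
  I^B I^B × I^B i: posterior weight 4/15; P(next child type O) = 0.
  I^B i × I^B I^B: posterior weight 4/15; P(next child type O) = 0.
  I^B i × I^B i: posterior weight 1/5; P(next child type O) = 1/4.
Weighted sum = 1/20.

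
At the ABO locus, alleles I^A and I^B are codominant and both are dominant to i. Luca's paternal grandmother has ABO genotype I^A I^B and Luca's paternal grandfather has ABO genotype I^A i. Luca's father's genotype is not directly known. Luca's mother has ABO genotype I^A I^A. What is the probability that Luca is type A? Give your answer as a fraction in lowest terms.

Luca's father's ABO genotype from I^A I^B × I^A i: 1/4 I^A I^A, 1/4 I^A I^B, 1/4 I^A i, 1/4 I^B i.
Crossing each possibility with the mother I^A I^A and summing P(type A): 1/4·1 + 1/4·1/2 + 1/4·1 + 1/4·1/2 = 3/4.

3/4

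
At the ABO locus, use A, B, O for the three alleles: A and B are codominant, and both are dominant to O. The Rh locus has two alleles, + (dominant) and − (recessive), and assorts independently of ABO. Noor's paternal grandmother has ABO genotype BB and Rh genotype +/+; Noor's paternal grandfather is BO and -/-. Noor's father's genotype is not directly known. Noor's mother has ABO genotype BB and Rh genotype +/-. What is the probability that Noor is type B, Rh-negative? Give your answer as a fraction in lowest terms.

1/4

Noor's father's ABO genotype from BB × BO: 1/2 BB, 1/2 BO.
Crossing each possibility with the mother BB and summing P(type B): 1/2·1 + 1/2·1 = 1.
Similarly for Rh via the father's Rh distribution: P(Rh-) = 1/4.
Independent loci: 1 × 1/4 = 1/4.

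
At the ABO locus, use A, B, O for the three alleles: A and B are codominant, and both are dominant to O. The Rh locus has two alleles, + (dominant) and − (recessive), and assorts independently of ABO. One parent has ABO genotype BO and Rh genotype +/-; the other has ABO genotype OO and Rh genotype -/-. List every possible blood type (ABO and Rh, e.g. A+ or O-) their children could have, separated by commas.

O+, O-, B+, B-

Gametes from BO × OO give offspring ABO genotypes BO, OO, i.e. phenotypes O, B.
Rh cross +/- × -/- → phenotypes Rh+, Rh-.
Combining independently: O+, O-, B+, B-.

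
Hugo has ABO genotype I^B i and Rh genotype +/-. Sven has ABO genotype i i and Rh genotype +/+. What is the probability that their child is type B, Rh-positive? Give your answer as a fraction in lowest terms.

1/2

ABO cross I^B i × i i → offspring phenotypes: 1/2 O, 1/2 B.
Rh cross +/- × +/+ → 1 Rh+.
Independent loci: P(type B, Rh-positive) = 1/2 × 1 = 1/2.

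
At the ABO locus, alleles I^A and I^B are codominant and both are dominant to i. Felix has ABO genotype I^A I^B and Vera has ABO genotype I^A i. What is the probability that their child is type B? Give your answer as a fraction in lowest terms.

ABO cross I^A I^B × I^A i → offspring phenotypes: 1/2 A, 1/4 B, 1/4 AB.
So P(type B) = 1/4.

1/4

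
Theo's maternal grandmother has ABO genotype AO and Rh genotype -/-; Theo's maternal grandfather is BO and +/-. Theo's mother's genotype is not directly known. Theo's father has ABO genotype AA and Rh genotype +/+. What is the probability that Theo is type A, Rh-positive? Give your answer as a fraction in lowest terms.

3/4

Theo's mother's ABO genotype from AO × BO: 1/4 AB, 1/4 AO, 1/4 BO, 1/4 OO.
Crossing each possibility with the father AA and summing P(type A): 1/4·1/2 + 1/4·1 + 1/4·1/2 + 1/4·1 = 3/4.
Similarly for Rh via the mother's Rh distribution: P(Rh+) = 1.
Independent loci: 3/4 × 1 = 3/4.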